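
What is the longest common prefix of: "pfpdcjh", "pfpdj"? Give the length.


Words: pfpdcjh, pfpdj
  Position 0: all 'p' => match
  Position 1: all 'f' => match
  Position 2: all 'p' => match
  Position 3: all 'd' => match
  Position 4: ('c', 'j') => mismatch, stop
LCP = "pfpd" (length 4)

4


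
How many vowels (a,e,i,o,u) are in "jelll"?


Input: jelll
Checking each character:
  'j' at position 0: consonant
  'e' at position 1: vowel (running total: 1)
  'l' at position 2: consonant
  'l' at position 3: consonant
  'l' at position 4: consonant
Total vowels: 1

1


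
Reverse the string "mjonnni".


Input: mjonnni
Reading characters right to left:
  Position 6: 'i'
  Position 5: 'n'
  Position 4: 'n'
  Position 3: 'n'
  Position 2: 'o'
  Position 1: 'j'
  Position 0: 'm'
Reversed: innnojm

innnojm


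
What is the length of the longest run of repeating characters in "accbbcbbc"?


Input: "accbbcbbc"
Scanning for longest run:
  Position 1 ('c'): new char, reset run to 1
  Position 2 ('c'): continues run of 'c', length=2
  Position 3 ('b'): new char, reset run to 1
  Position 4 ('b'): continues run of 'b', length=2
  Position 5 ('c'): new char, reset run to 1
  Position 6 ('b'): new char, reset run to 1
  Position 7 ('b'): continues run of 'b', length=2
  Position 8 ('c'): new char, reset run to 1
Longest run: 'c' with length 2

2


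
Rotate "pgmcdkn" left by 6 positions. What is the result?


Input: "pgmcdkn", rotate left by 6
First 6 characters: "pgmcdk"
Remaining characters: "n"
Concatenate remaining + first: "n" + "pgmcdk" = "npgmcdk"

npgmcdk


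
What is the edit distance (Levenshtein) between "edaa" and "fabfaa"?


Computing edit distance: "edaa" -> "fabfaa"
DP table:
           f    a    b    f    a    a
      0    1    2    3    4    5    6
  e   1    1    2    3    4    5    6
  d   2    2    2    3    4    5    6
  a   3    3    2    3    4    4    5
  a   4    4    3    3    4    4    4
Edit distance = dp[4][6] = 4

4


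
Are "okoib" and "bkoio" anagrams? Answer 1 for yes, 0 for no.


Strings: "okoib", "bkoio"
Sorted first:  bikoo
Sorted second: bikoo
Sorted forms match => anagrams

1


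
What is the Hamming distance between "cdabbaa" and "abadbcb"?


Comparing "cdabbaa" and "abadbcb" position by position:
  Position 0: 'c' vs 'a' => differ
  Position 1: 'd' vs 'b' => differ
  Position 2: 'a' vs 'a' => same
  Position 3: 'b' vs 'd' => differ
  Position 4: 'b' vs 'b' => same
  Position 5: 'a' vs 'c' => differ
  Position 6: 'a' vs 'b' => differ
Total differences (Hamming distance): 5

5


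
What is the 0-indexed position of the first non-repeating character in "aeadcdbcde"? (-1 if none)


Input: aeadcdbcde
Character frequencies:
  'a': 2
  'b': 1
  'c': 2
  'd': 3
  'e': 2
Scanning left to right for freq == 1:
  Position 0 ('a'): freq=2, skip
  Position 1 ('e'): freq=2, skip
  Position 2 ('a'): freq=2, skip
  Position 3 ('d'): freq=3, skip
  Position 4 ('c'): freq=2, skip
  Position 5 ('d'): freq=3, skip
  Position 6 ('b'): unique! => answer = 6

6


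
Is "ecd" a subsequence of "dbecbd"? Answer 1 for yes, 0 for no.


Check if "ecd" is a subsequence of "dbecbd"
Greedy scan:
  Position 0 ('d'): no match needed
  Position 1 ('b'): no match needed
  Position 2 ('e'): matches sub[0] = 'e'
  Position 3 ('c'): matches sub[1] = 'c'
  Position 4 ('b'): no match needed
  Position 5 ('d'): matches sub[2] = 'd'
All 3 characters matched => is a subsequence

1


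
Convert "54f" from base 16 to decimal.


Input: "54f" in base 16
Positional expansion:
  Digit '5' (value 5) x 16^2 = 1280
  Digit '4' (value 4) x 16^1 = 64
  Digit 'f' (value 15) x 16^0 = 15
Sum = 1359

1359


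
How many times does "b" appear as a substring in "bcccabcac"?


Searching for "b" in "bcccabcac"
Scanning each position:
  Position 0: "b" => MATCH
  Position 1: "c" => no
  Position 2: "c" => no
  Position 3: "c" => no
  Position 4: "a" => no
  Position 5: "b" => MATCH
  Position 6: "c" => no
  Position 7: "a" => no
  Position 8: "c" => no
Total occurrences: 2

2


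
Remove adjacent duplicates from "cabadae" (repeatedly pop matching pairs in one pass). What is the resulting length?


Input: cabadae
Stack-based adjacent duplicate removal:
  Read 'c': push. Stack: c
  Read 'a': push. Stack: ca
  Read 'b': push. Stack: cab
  Read 'a': push. Stack: caba
  Read 'd': push. Stack: cabad
  Read 'a': push. Stack: cabada
  Read 'e': push. Stack: cabadae
Final stack: "cabadae" (length 7)

7


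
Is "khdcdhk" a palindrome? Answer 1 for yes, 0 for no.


Input: khdcdhk
Reversed: khdcdhk
  Compare pos 0 ('k') with pos 6 ('k'): match
  Compare pos 1 ('h') with pos 5 ('h'): match
  Compare pos 2 ('d') with pos 4 ('d'): match
Result: palindrome

1


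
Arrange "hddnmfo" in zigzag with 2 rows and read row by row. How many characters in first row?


Zigzag "hddnmfo" into 2 rows:
Placing characters:
  'h' => row 0
  'd' => row 1
  'd' => row 0
  'n' => row 1
  'm' => row 0
  'f' => row 1
  'o' => row 0
Rows:
  Row 0: "hdmo"
  Row 1: "dnf"
First row length: 4

4


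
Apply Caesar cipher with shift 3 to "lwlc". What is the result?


Caesar cipher: shift "lwlc" by 3
  'l' (pos 11) + 3 = pos 14 = 'o'
  'w' (pos 22) + 3 = pos 25 = 'z'
  'l' (pos 11) + 3 = pos 14 = 'o'
  'c' (pos 2) + 3 = pos 5 = 'f'
Result: ozof

ozof


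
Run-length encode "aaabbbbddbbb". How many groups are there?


Input: aaabbbbddbbb
Scanning for consecutive runs:
  Group 1: 'a' x 3 (positions 0-2)
  Group 2: 'b' x 4 (positions 3-6)
  Group 3: 'd' x 2 (positions 7-8)
  Group 4: 'b' x 3 (positions 9-11)
Total groups: 4

4


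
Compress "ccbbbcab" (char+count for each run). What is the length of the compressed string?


Input: ccbbbcab
Runs:
  'c' x 2 => "c2"
  'b' x 3 => "b3"
  'c' x 1 => "c1"
  'a' x 1 => "a1"
  'b' x 1 => "b1"
Compressed: "c2b3c1a1b1"
Compressed length: 10

10


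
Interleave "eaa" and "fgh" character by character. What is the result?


Interleaving "eaa" and "fgh":
  Position 0: 'e' from first, 'f' from second => "ef"
  Position 1: 'a' from first, 'g' from second => "ag"
  Position 2: 'a' from first, 'h' from second => "ah"
Result: efagah

efagah


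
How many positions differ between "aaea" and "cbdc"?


Comparing "aaea" and "cbdc" position by position:
  Position 0: 'a' vs 'c' => DIFFER
  Position 1: 'a' vs 'b' => DIFFER
  Position 2: 'e' vs 'd' => DIFFER
  Position 3: 'a' vs 'c' => DIFFER
Positions that differ: 4

4


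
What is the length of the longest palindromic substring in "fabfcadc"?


Input: "fabfcadc"
Checking substrings for palindromes:
  No multi-char palindromic substrings found
Longest palindromic substring: "f" with length 1

1


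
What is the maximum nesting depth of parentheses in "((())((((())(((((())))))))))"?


Input: "((())((((())(((((())))))))))"
Tracking depth:
  Position 0 '(': depth becomes 1
  Position 1 '(': depth becomes 2
  Position 2 '(': depth becomes 3
  Position 3 ')': depth becomes 2
  Position 4 ')': depth becomes 1
  Position 5 '(': depth becomes 2
  Position 6 '(': depth becomes 3
  Position 7 '(': depth becomes 4
  Position 8 '(': depth becomes 5
  Position 9 '(': depth becomes 6
  Position 10 ')': depth becomes 5
  Position 11 ')': depth becomes 4
  Position 12 '(': depth becomes 5
  Position 13 '(': depth becomes 6
  Position 14 '(': depth becomes 7
  Position 15 '(': depth becomes 8
  Position 16 '(': depth becomes 9
  Position 17 '(': depth becomes 10
  Position 18 ')': depth becomes 9
  Position 19 ')': depth becomes 8
  Position 20 ')': depth becomes 7
  Position 21 ')': depth becomes 6
  Position 22 ')': depth becomes 5
  Position 23 ')': depth becomes 4
  Position 24 ')': depth becomes 3
  Position 25 ')': depth becomes 2
  Position 26 ')': depth becomes 1
  Position 27 ')': depth becomes 0
Maximum depth reached: 10

10


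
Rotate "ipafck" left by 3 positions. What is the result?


Input: "ipafck", rotate left by 3
First 3 characters: "ipa"
Remaining characters: "fck"
Concatenate remaining + first: "fck" + "ipa" = "fckipa"

fckipa


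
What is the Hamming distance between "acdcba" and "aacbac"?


Comparing "acdcba" and "aacbac" position by position:
  Position 0: 'a' vs 'a' => same
  Position 1: 'c' vs 'a' => differ
  Position 2: 'd' vs 'c' => differ
  Position 3: 'c' vs 'b' => differ
  Position 4: 'b' vs 'a' => differ
  Position 5: 'a' vs 'c' => differ
Total differences (Hamming distance): 5

5


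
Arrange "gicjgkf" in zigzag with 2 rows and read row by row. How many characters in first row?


Zigzag "gicjgkf" into 2 rows:
Placing characters:
  'g' => row 0
  'i' => row 1
  'c' => row 0
  'j' => row 1
  'g' => row 0
  'k' => row 1
  'f' => row 0
Rows:
  Row 0: "gcgf"
  Row 1: "ijk"
First row length: 4

4


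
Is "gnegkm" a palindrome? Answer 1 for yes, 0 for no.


Input: gnegkm
Reversed: mkgeng
  Compare pos 0 ('g') with pos 5 ('m'): MISMATCH
  Compare pos 1 ('n') with pos 4 ('k'): MISMATCH
  Compare pos 2 ('e') with pos 3 ('g'): MISMATCH
Result: not a palindrome

0


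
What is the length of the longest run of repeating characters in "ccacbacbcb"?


Input: "ccacbacbcb"
Scanning for longest run:
  Position 1 ('c'): continues run of 'c', length=2
  Position 2 ('a'): new char, reset run to 1
  Position 3 ('c'): new char, reset run to 1
  Position 4 ('b'): new char, reset run to 1
  Position 5 ('a'): new char, reset run to 1
  Position 6 ('c'): new char, reset run to 1
  Position 7 ('b'): new char, reset run to 1
  Position 8 ('c'): new char, reset run to 1
  Position 9 ('b'): new char, reset run to 1
Longest run: 'c' with length 2

2


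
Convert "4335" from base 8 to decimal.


Input: "4335" in base 8
Positional expansion:
  Digit '4' (value 4) x 8^3 = 2048
  Digit '3' (value 3) x 8^2 = 192
  Digit '3' (value 3) x 8^1 = 24
  Digit '5' (value 5) x 8^0 = 5
Sum = 2269

2269


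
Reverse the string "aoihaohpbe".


Input: aoihaohpbe
Reading characters right to left:
  Position 9: 'e'
  Position 8: 'b'
  Position 7: 'p'
  Position 6: 'h'
  Position 5: 'o'
  Position 4: 'a'
  Position 3: 'h'
  Position 2: 'i'
  Position 1: 'o'
  Position 0: 'a'
Reversed: ebphoahioa

ebphoahioa


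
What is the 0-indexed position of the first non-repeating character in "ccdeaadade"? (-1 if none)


Input: ccdeaadade
Character frequencies:
  'a': 3
  'c': 2
  'd': 3
  'e': 2
Scanning left to right for freq == 1:
  Position 0 ('c'): freq=2, skip
  Position 1 ('c'): freq=2, skip
  Position 2 ('d'): freq=3, skip
  Position 3 ('e'): freq=2, skip
  Position 4 ('a'): freq=3, skip
  Position 5 ('a'): freq=3, skip
  Position 6 ('d'): freq=3, skip
  Position 7 ('a'): freq=3, skip
  Position 8 ('d'): freq=3, skip
  Position 9 ('e'): freq=2, skip
  No unique character found => answer = -1

-1


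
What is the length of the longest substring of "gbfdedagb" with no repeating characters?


Input: "gbfdedagb"
Sliding window (track last position of each char):
  Position 0 ('g'): window [0,0] length 1 -- new best
  Position 1 ('b'): window [0,1] length 2 -- new best
  Position 2 ('f'): window [0,2] length 3 -- new best
  Position 3 ('d'): window [0,3] length 4 -- new best
  Position 4 ('e'): window [0,4] length 5 -- new best
  Position 5 ('d'): repeat (last at 3), move window start to 4
  Position 5 ('d'): window [4,5] length 2
  Position 6 ('a'): window [4,6] length 3
  Position 7 ('g'): window [4,7] length 4
  Position 8 ('b'): window [4,8] length 5
Longest substring with no repeats: "gbfde" with length 5

5


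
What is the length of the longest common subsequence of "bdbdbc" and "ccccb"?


LCS of "bdbdbc" and "ccccb"
DP table:
           c    c    c    c    b
      0    0    0    0    0    0
  b   0    0    0    0    0    1
  d   0    0    0    0    0    1
  b   0    0    0    0    0    1
  d   0    0    0    0    0    1
  b   0    0    0    0    0    1
  c   0    1    1    1    1    1
LCS length = dp[6][5] = 1

1


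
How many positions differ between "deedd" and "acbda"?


Comparing "deedd" and "acbda" position by position:
  Position 0: 'd' vs 'a' => DIFFER
  Position 1: 'e' vs 'c' => DIFFER
  Position 2: 'e' vs 'b' => DIFFER
  Position 3: 'd' vs 'd' => same
  Position 4: 'd' vs 'a' => DIFFER
Positions that differ: 4

4


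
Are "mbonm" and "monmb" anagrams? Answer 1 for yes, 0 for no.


Strings: "mbonm", "monmb"
Sorted first:  bmmno
Sorted second: bmmno
Sorted forms match => anagrams

1


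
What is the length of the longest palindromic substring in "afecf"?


Input: "afecf"
Checking substrings for palindromes:
  No multi-char palindromic substrings found
Longest palindromic substring: "a" with length 1

1


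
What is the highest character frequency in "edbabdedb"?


Input: edbabdedb
Character counts:
  'a': 1
  'b': 3
  'd': 3
  'e': 2
Maximum frequency: 3

3


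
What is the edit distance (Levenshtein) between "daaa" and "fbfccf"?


Computing edit distance: "daaa" -> "fbfccf"
DP table:
           f    b    f    c    c    f
      0    1    2    3    4    5    6
  d   1    1    2    3    4    5    6
  a   2    2    2    3    4    5    6
  a   3    3    3    3    4    5    6
  a   4    4    4    4    4    5    6
Edit distance = dp[4][6] = 6

6


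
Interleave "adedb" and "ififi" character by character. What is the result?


Interleaving "adedb" and "ififi":
  Position 0: 'a' from first, 'i' from second => "ai"
  Position 1: 'd' from first, 'f' from second => "df"
  Position 2: 'e' from first, 'i' from second => "ei"
  Position 3: 'd' from first, 'f' from second => "df"
  Position 4: 'b' from first, 'i' from second => "bi"
Result: aidfeidfbi

aidfeidfbi


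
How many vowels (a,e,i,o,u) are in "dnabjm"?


Input: dnabjm
Checking each character:
  'd' at position 0: consonant
  'n' at position 1: consonant
  'a' at position 2: vowel (running total: 1)
  'b' at position 3: consonant
  'j' at position 4: consonant
  'm' at position 5: consonant
Total vowels: 1

1


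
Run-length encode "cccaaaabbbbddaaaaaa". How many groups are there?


Input: cccaaaabbbbddaaaaaa
Scanning for consecutive runs:
  Group 1: 'c' x 3 (positions 0-2)
  Group 2: 'a' x 4 (positions 3-6)
  Group 3: 'b' x 4 (positions 7-10)
  Group 4: 'd' x 2 (positions 11-12)
  Group 5: 'a' x 6 (positions 13-18)
Total groups: 5

5


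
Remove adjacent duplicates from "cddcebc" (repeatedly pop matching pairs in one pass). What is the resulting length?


Input: cddcebc
Stack-based adjacent duplicate removal:
  Read 'c': push. Stack: c
  Read 'd': push. Stack: cd
  Read 'd': matches stack top 'd' => pop. Stack: c
  Read 'c': matches stack top 'c' => pop. Stack: (empty)
  Read 'e': push. Stack: e
  Read 'b': push. Stack: eb
  Read 'c': push. Stack: ebc
Final stack: "ebc" (length 3)

3


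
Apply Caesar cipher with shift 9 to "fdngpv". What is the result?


Caesar cipher: shift "fdngpv" by 9
  'f' (pos 5) + 9 = pos 14 = 'o'
  'd' (pos 3) + 9 = pos 12 = 'm'
  'n' (pos 13) + 9 = pos 22 = 'w'
  'g' (pos 6) + 9 = pos 15 = 'p'
  'p' (pos 15) + 9 = pos 24 = 'y'
  'v' (pos 21) + 9 = pos 4 = 'e'
Result: omwpye

omwpye


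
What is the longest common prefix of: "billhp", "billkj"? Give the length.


Words: billhp, billkj
  Position 0: all 'b' => match
  Position 1: all 'i' => match
  Position 2: all 'l' => match
  Position 3: all 'l' => match
  Position 4: ('h', 'k') => mismatch, stop
LCP = "bill" (length 4)

4


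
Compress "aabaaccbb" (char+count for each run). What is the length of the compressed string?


Input: aabaaccbb
Runs:
  'a' x 2 => "a2"
  'b' x 1 => "b1"
  'a' x 2 => "a2"
  'c' x 2 => "c2"
  'b' x 2 => "b2"
Compressed: "a2b1a2c2b2"
Compressed length: 10

10


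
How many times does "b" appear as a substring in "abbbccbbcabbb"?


Searching for "b" in "abbbccbbcabbb"
Scanning each position:
  Position 0: "a" => no
  Position 1: "b" => MATCH
  Position 2: "b" => MATCH
  Position 3: "b" => MATCH
  Position 4: "c" => no
  Position 5: "c" => no
  Position 6: "b" => MATCH
  Position 7: "b" => MATCH
  Position 8: "c" => no
  Position 9: "a" => no
  Position 10: "b" => MATCH
  Position 11: "b" => MATCH
  Position 12: "b" => MATCH
Total occurrences: 8

8


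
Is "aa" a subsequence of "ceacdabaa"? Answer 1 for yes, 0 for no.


Check if "aa" is a subsequence of "ceacdabaa"
Greedy scan:
  Position 0 ('c'): no match needed
  Position 1 ('e'): no match needed
  Position 2 ('a'): matches sub[0] = 'a'
  Position 3 ('c'): no match needed
  Position 4 ('d'): no match needed
  Position 5 ('a'): matches sub[1] = 'a'
  Position 6 ('b'): no match needed
  Position 7 ('a'): no match needed
  Position 8 ('a'): no match needed
All 2 characters matched => is a subsequence

1


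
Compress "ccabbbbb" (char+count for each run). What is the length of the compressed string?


Input: ccabbbbb
Runs:
  'c' x 2 => "c2"
  'a' x 1 => "a1"
  'b' x 5 => "b5"
Compressed: "c2a1b5"
Compressed length: 6

6


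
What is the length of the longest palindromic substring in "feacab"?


Input: "feacab"
Checking substrings for palindromes:
  [2:5] "aca" (len 3) => palindrome
Longest palindromic substring: "aca" with length 3

3


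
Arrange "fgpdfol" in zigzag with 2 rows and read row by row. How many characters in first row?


Zigzag "fgpdfol" into 2 rows:
Placing characters:
  'f' => row 0
  'g' => row 1
  'p' => row 0
  'd' => row 1
  'f' => row 0
  'o' => row 1
  'l' => row 0
Rows:
  Row 0: "fpfl"
  Row 1: "gdo"
First row length: 4

4


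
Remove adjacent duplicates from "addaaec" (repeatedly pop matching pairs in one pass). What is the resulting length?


Input: addaaec
Stack-based adjacent duplicate removal:
  Read 'a': push. Stack: a
  Read 'd': push. Stack: ad
  Read 'd': matches stack top 'd' => pop. Stack: a
  Read 'a': matches stack top 'a' => pop. Stack: (empty)
  Read 'a': push. Stack: a
  Read 'e': push. Stack: ae
  Read 'c': push. Stack: aec
Final stack: "aec" (length 3)

3


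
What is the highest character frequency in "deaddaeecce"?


Input: deaddaeecce
Character counts:
  'a': 2
  'c': 2
  'd': 3
  'e': 4
Maximum frequency: 4

4


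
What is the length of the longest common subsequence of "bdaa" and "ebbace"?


LCS of "bdaa" and "ebbace"
DP table:
           e    b    b    a    c    e
      0    0    0    0    0    0    0
  b   0    0    1    1    1    1    1
  d   0    0    1    1    1    1    1
  a   0    0    1    1    2    2    2
  a   0    0    1    1    2    2    2
LCS length = dp[4][6] = 2

2


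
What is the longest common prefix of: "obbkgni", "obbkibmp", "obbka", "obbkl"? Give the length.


Words: obbkgni, obbkibmp, obbka, obbkl
  Position 0: all 'o' => match
  Position 1: all 'b' => match
  Position 2: all 'b' => match
  Position 3: all 'k' => match
  Position 4: ('g', 'i', 'a', 'l') => mismatch, stop
LCP = "obbk" (length 4)

4


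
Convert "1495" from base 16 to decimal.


Input: "1495" in base 16
Positional expansion:
  Digit '1' (value 1) x 16^3 = 4096
  Digit '4' (value 4) x 16^2 = 1024
  Digit '9' (value 9) x 16^1 = 144
  Digit '5' (value 5) x 16^0 = 5
Sum = 5269

5269


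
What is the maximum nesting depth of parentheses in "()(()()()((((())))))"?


Input: "()(()()()((((())))))"
Tracking depth:
  Position 0 '(': depth becomes 1
  Position 1 ')': depth becomes 0
  Position 2 '(': depth becomes 1
  Position 3 '(': depth becomes 2
  Position 4 ')': depth becomes 1
  Position 5 '(': depth becomes 2
  Position 6 ')': depth becomes 1
  Position 7 '(': depth becomes 2
  Position 8 ')': depth becomes 1
  Position 9 '(': depth becomes 2
  Position 10 '(': depth becomes 3
  Position 11 '(': depth becomes 4
  Position 12 '(': depth becomes 5
  Position 13 '(': depth becomes 6
  Position 14 ')': depth becomes 5
  Position 15 ')': depth becomes 4
  Position 16 ')': depth becomes 3
  Position 17 ')': depth becomes 2
  Position 18 ')': depth becomes 1
  Position 19 ')': depth becomes 0
Maximum depth reached: 6

6


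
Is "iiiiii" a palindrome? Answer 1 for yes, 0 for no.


Input: iiiiii
Reversed: iiiiii
  Compare pos 0 ('i') with pos 5 ('i'): match
  Compare pos 1 ('i') with pos 4 ('i'): match
  Compare pos 2 ('i') with pos 3 ('i'): match
Result: palindrome

1


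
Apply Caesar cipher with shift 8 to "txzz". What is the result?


Caesar cipher: shift "txzz" by 8
  't' (pos 19) + 8 = pos 1 = 'b'
  'x' (pos 23) + 8 = pos 5 = 'f'
  'z' (pos 25) + 8 = pos 7 = 'h'
  'z' (pos 25) + 8 = pos 7 = 'h'
Result: bfhh

bfhh


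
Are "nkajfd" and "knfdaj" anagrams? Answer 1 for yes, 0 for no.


Strings: "nkajfd", "knfdaj"
Sorted first:  adfjkn
Sorted second: adfjkn
Sorted forms match => anagrams

1


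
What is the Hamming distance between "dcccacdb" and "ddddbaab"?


Comparing "dcccacdb" and "ddddbaab" position by position:
  Position 0: 'd' vs 'd' => same
  Position 1: 'c' vs 'd' => differ
  Position 2: 'c' vs 'd' => differ
  Position 3: 'c' vs 'd' => differ
  Position 4: 'a' vs 'b' => differ
  Position 5: 'c' vs 'a' => differ
  Position 6: 'd' vs 'a' => differ
  Position 7: 'b' vs 'b' => same
Total differences (Hamming distance): 6

6


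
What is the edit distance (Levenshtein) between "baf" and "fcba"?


Computing edit distance: "baf" -> "fcba"
DP table:
           f    c    b    a
      0    1    2    3    4
  b   1    1    2    2    3
  a   2    2    2    3    2
  f   3    2    3    3    3
Edit distance = dp[3][4] = 3

3


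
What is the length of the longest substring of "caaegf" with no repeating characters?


Input: "caaegf"
Sliding window (track last position of each char):
  Position 0 ('c'): window [0,0] length 1 -- new best
  Position 1 ('a'): window [0,1] length 2 -- new best
  Position 2 ('a'): repeat (last at 1), move window start to 2
  Position 2 ('a'): window [2,2] length 1
  Position 3 ('e'): window [2,3] length 2
  Position 4 ('g'): window [2,4] length 3 -- new best
  Position 5 ('f'): window [2,5] length 4 -- new best
Longest substring with no repeats: "aegf" with length 4

4


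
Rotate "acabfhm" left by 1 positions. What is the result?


Input: "acabfhm", rotate left by 1
First 1 characters: "a"
Remaining characters: "cabfhm"
Concatenate remaining + first: "cabfhm" + "a" = "cabfhma"

cabfhma


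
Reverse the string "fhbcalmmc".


Input: fhbcalmmc
Reading characters right to left:
  Position 8: 'c'
  Position 7: 'm'
  Position 6: 'm'
  Position 5: 'l'
  Position 4: 'a'
  Position 3: 'c'
  Position 2: 'b'
  Position 1: 'h'
  Position 0: 'f'
Reversed: cmmlacbhf

cmmlacbhf


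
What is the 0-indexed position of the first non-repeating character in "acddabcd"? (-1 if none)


Input: acddabcd
Character frequencies:
  'a': 2
  'b': 1
  'c': 2
  'd': 3
Scanning left to right for freq == 1:
  Position 0 ('a'): freq=2, skip
  Position 1 ('c'): freq=2, skip
  Position 2 ('d'): freq=3, skip
  Position 3 ('d'): freq=3, skip
  Position 4 ('a'): freq=2, skip
  Position 5 ('b'): unique! => answer = 5

5


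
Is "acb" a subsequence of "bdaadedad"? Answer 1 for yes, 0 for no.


Check if "acb" is a subsequence of "bdaadedad"
Greedy scan:
  Position 0 ('b'): no match needed
  Position 1 ('d'): no match needed
  Position 2 ('a'): matches sub[0] = 'a'
  Position 3 ('a'): no match needed
  Position 4 ('d'): no match needed
  Position 5 ('e'): no match needed
  Position 6 ('d'): no match needed
  Position 7 ('a'): no match needed
  Position 8 ('d'): no match needed
Only matched 1/3 characters => not a subsequence

0


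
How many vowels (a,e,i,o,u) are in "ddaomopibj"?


Input: ddaomopibj
Checking each character:
  'd' at position 0: consonant
  'd' at position 1: consonant
  'a' at position 2: vowel (running total: 1)
  'o' at position 3: vowel (running total: 2)
  'm' at position 4: consonant
  'o' at position 5: vowel (running total: 3)
  'p' at position 6: consonant
  'i' at position 7: vowel (running total: 4)
  'b' at position 8: consonant
  'j' at position 9: consonant
Total vowels: 4

4


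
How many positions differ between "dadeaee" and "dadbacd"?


Comparing "dadeaee" and "dadbacd" position by position:
  Position 0: 'd' vs 'd' => same
  Position 1: 'a' vs 'a' => same
  Position 2: 'd' vs 'd' => same
  Position 3: 'e' vs 'b' => DIFFER
  Position 4: 'a' vs 'a' => same
  Position 5: 'e' vs 'c' => DIFFER
  Position 6: 'e' vs 'd' => DIFFER
Positions that differ: 3

3


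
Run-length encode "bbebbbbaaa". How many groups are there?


Input: bbebbbbaaa
Scanning for consecutive runs:
  Group 1: 'b' x 2 (positions 0-1)
  Group 2: 'e' x 1 (positions 2-2)
  Group 3: 'b' x 4 (positions 3-6)
  Group 4: 'a' x 3 (positions 7-9)
Total groups: 4

4


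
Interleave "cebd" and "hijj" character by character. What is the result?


Interleaving "cebd" and "hijj":
  Position 0: 'c' from first, 'h' from second => "ch"
  Position 1: 'e' from first, 'i' from second => "ei"
  Position 2: 'b' from first, 'j' from second => "bj"
  Position 3: 'd' from first, 'j' from second => "dj"
Result: cheibjdj

cheibjdj


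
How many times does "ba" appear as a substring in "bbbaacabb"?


Searching for "ba" in "bbbaacabb"
Scanning each position:
  Position 0: "bb" => no
  Position 1: "bb" => no
  Position 2: "ba" => MATCH
  Position 3: "aa" => no
  Position 4: "ac" => no
  Position 5: "ca" => no
  Position 6: "ab" => no
  Position 7: "bb" => no
Total occurrences: 1

1


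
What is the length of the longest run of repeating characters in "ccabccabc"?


Input: "ccabccabc"
Scanning for longest run:
  Position 1 ('c'): continues run of 'c', length=2
  Position 2 ('a'): new char, reset run to 1
  Position 3 ('b'): new char, reset run to 1
  Position 4 ('c'): new char, reset run to 1
  Position 5 ('c'): continues run of 'c', length=2
  Position 6 ('a'): new char, reset run to 1
  Position 7 ('b'): new char, reset run to 1
  Position 8 ('c'): new char, reset run to 1
Longest run: 'c' with length 2

2


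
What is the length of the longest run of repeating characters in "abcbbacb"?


Input: "abcbbacb"
Scanning for longest run:
  Position 1 ('b'): new char, reset run to 1
  Position 2 ('c'): new char, reset run to 1
  Position 3 ('b'): new char, reset run to 1
  Position 4 ('b'): continues run of 'b', length=2
  Position 5 ('a'): new char, reset run to 1
  Position 6 ('c'): new char, reset run to 1
  Position 7 ('b'): new char, reset run to 1
Longest run: 'b' with length 2

2


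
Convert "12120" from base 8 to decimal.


Input: "12120" in base 8
Positional expansion:
  Digit '1' (value 1) x 8^4 = 4096
  Digit '2' (value 2) x 8^3 = 1024
  Digit '1' (value 1) x 8^2 = 64
  Digit '2' (value 2) x 8^1 = 16
  Digit '0' (value 0) x 8^0 = 0
Sum = 5200

5200


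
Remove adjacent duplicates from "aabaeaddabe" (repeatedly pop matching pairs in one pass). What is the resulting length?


Input: aabaeaddabe
Stack-based adjacent duplicate removal:
  Read 'a': push. Stack: a
  Read 'a': matches stack top 'a' => pop. Stack: (empty)
  Read 'b': push. Stack: b
  Read 'a': push. Stack: ba
  Read 'e': push. Stack: bae
  Read 'a': push. Stack: baea
  Read 'd': push. Stack: baead
  Read 'd': matches stack top 'd' => pop. Stack: baea
  Read 'a': matches stack top 'a' => pop. Stack: bae
  Read 'b': push. Stack: baeb
  Read 'e': push. Stack: baebe
Final stack: "baebe" (length 5)

5


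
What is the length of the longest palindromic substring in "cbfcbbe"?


Input: "cbfcbbe"
Checking substrings for palindromes:
  [4:6] "bb" (len 2) => palindrome
Longest palindromic substring: "bb" with length 2

2


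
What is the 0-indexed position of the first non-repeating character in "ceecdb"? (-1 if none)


Input: ceecdb
Character frequencies:
  'b': 1
  'c': 2
  'd': 1
  'e': 2
Scanning left to right for freq == 1:
  Position 0 ('c'): freq=2, skip
  Position 1 ('e'): freq=2, skip
  Position 2 ('e'): freq=2, skip
  Position 3 ('c'): freq=2, skip
  Position 4 ('d'): unique! => answer = 4

4


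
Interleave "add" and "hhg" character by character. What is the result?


Interleaving "add" and "hhg":
  Position 0: 'a' from first, 'h' from second => "ah"
  Position 1: 'd' from first, 'h' from second => "dh"
  Position 2: 'd' from first, 'g' from second => "dg"
Result: ahdhdg

ahdhdg


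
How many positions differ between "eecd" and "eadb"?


Comparing "eecd" and "eadb" position by position:
  Position 0: 'e' vs 'e' => same
  Position 1: 'e' vs 'a' => DIFFER
  Position 2: 'c' vs 'd' => DIFFER
  Position 3: 'd' vs 'b' => DIFFER
Positions that differ: 3

3


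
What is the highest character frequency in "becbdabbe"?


Input: becbdabbe
Character counts:
  'a': 1
  'b': 4
  'c': 1
  'd': 1
  'e': 2
Maximum frequency: 4

4


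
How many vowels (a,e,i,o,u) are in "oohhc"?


Input: oohhc
Checking each character:
  'o' at position 0: vowel (running total: 1)
  'o' at position 1: vowel (running total: 2)
  'h' at position 2: consonant
  'h' at position 3: consonant
  'c' at position 4: consonant
Total vowels: 2

2


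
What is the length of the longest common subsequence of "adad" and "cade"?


LCS of "adad" and "cade"
DP table:
           c    a    d    e
      0    0    0    0    0
  a   0    0    1    1    1
  d   0    0    1    2    2
  a   0    0    1    2    2
  d   0    0    1    2    2
LCS length = dp[4][4] = 2

2


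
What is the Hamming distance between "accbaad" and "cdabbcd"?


Comparing "accbaad" and "cdabbcd" position by position:
  Position 0: 'a' vs 'c' => differ
  Position 1: 'c' vs 'd' => differ
  Position 2: 'c' vs 'a' => differ
  Position 3: 'b' vs 'b' => same
  Position 4: 'a' vs 'b' => differ
  Position 5: 'a' vs 'c' => differ
  Position 6: 'd' vs 'd' => same
Total differences (Hamming distance): 5

5


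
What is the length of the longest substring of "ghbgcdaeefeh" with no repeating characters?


Input: "ghbgcdaeefeh"
Sliding window (track last position of each char):
  Position 0 ('g'): window [0,0] length 1 -- new best
  Position 1 ('h'): window [0,1] length 2 -- new best
  Position 2 ('b'): window [0,2] length 3 -- new best
  Position 3 ('g'): repeat (last at 0), move window start to 1
  Position 3 ('g'): window [1,3] length 3
  Position 4 ('c'): window [1,4] length 4 -- new best
  Position 5 ('d'): window [1,5] length 5 -- new best
  Position 6 ('a'): window [1,6] length 6 -- new best
  Position 7 ('e'): window [1,7] length 7 -- new best
  Position 8 ('e'): repeat (last at 7), move window start to 8
  Position 8 ('e'): window [8,8] length 1
  Position 9 ('f'): window [8,9] length 2
  Position 10 ('e'): repeat (last at 8), move window start to 9
  Position 10 ('e'): window [9,10] length 2
  Position 11 ('h'): window [9,11] length 3
Longest substring with no repeats: "hbgcdae" with length 7

7


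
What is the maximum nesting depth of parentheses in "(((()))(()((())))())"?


Input: "(((()))(()((())))())"
Tracking depth:
  Position 0 '(': depth becomes 1
  Position 1 '(': depth becomes 2
  Position 2 '(': depth becomes 3
  Position 3 '(': depth becomes 4
  Position 4 ')': depth becomes 3
  Position 5 ')': depth becomes 2
  Position 6 ')': depth becomes 1
  Position 7 '(': depth becomes 2
  Position 8 '(': depth becomes 3
  Position 9 ')': depth becomes 2
  Position 10 '(': depth becomes 3
  Position 11 '(': depth becomes 4
  Position 12 '(': depth becomes 5
  Position 13 ')': depth becomes 4
  Position 14 ')': depth becomes 3
  Position 15 ')': depth becomes 2
  Position 16 ')': depth becomes 1
  Position 17 '(': depth becomes 2
  Position 18 ')': depth becomes 1
  Position 19 ')': depth becomes 0
Maximum depth reached: 5

5


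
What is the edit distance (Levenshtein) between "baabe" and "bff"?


Computing edit distance: "baabe" -> "bff"
DP table:
           b    f    f
      0    1    2    3
  b   1    0    1    2
  a   2    1    1    2
  a   3    2    2    2
  b   4    3    3    3
  e   5    4    4    4
Edit distance = dp[5][3] = 4

4


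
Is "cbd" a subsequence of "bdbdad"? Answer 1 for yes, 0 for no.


Check if "cbd" is a subsequence of "bdbdad"
Greedy scan:
  Position 0 ('b'): no match needed
  Position 1 ('d'): no match needed
  Position 2 ('b'): no match needed
  Position 3 ('d'): no match needed
  Position 4 ('a'): no match needed
  Position 5 ('d'): no match needed
Only matched 0/3 characters => not a subsequence

0


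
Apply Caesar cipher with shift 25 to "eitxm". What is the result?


Caesar cipher: shift "eitxm" by 25
  'e' (pos 4) + 25 = pos 3 = 'd'
  'i' (pos 8) + 25 = pos 7 = 'h'
  't' (pos 19) + 25 = pos 18 = 's'
  'x' (pos 23) + 25 = pos 22 = 'w'
  'm' (pos 12) + 25 = pos 11 = 'l'
Result: dhswl

dhswl


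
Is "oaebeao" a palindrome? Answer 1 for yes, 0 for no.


Input: oaebeao
Reversed: oaebeao
  Compare pos 0 ('o') with pos 6 ('o'): match
  Compare pos 1 ('a') with pos 5 ('a'): match
  Compare pos 2 ('e') with pos 4 ('e'): match
Result: palindrome

1


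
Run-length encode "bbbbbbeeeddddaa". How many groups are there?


Input: bbbbbbeeeddddaa
Scanning for consecutive runs:
  Group 1: 'b' x 6 (positions 0-5)
  Group 2: 'e' x 3 (positions 6-8)
  Group 3: 'd' x 4 (positions 9-12)
  Group 4: 'a' x 2 (positions 13-14)
Total groups: 4

4


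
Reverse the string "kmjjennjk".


Input: kmjjennjk
Reading characters right to left:
  Position 8: 'k'
  Position 7: 'j'
  Position 6: 'n'
  Position 5: 'n'
  Position 4: 'e'
  Position 3: 'j'
  Position 2: 'j'
  Position 1: 'm'
  Position 0: 'k'
Reversed: kjnnejjmk

kjnnejjmk


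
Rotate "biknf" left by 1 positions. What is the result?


Input: "biknf", rotate left by 1
First 1 characters: "b"
Remaining characters: "iknf"
Concatenate remaining + first: "iknf" + "b" = "iknfb"

iknfb


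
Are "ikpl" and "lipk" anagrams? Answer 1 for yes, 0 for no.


Strings: "ikpl", "lipk"
Sorted first:  iklp
Sorted second: iklp
Sorted forms match => anagrams

1


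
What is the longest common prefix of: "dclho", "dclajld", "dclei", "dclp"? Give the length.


Words: dclho, dclajld, dclei, dclp
  Position 0: all 'd' => match
  Position 1: all 'c' => match
  Position 2: all 'l' => match
  Position 3: ('h', 'a', 'e', 'p') => mismatch, stop
LCP = "dcl" (length 3)

3


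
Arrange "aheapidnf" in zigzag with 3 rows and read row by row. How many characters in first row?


Zigzag "aheapidnf" into 3 rows:
Placing characters:
  'a' => row 0
  'h' => row 1
  'e' => row 2
  'a' => row 1
  'p' => row 0
  'i' => row 1
  'd' => row 2
  'n' => row 1
  'f' => row 0
Rows:
  Row 0: "apf"
  Row 1: "hain"
  Row 2: "ed"
First row length: 3

3


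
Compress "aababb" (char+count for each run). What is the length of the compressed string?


Input: aababb
Runs:
  'a' x 2 => "a2"
  'b' x 1 => "b1"
  'a' x 1 => "a1"
  'b' x 2 => "b2"
Compressed: "a2b1a1b2"
Compressed length: 8

8


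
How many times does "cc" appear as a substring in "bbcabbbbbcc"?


Searching for "cc" in "bbcabbbbbcc"
Scanning each position:
  Position 0: "bb" => no
  Position 1: "bc" => no
  Position 2: "ca" => no
  Position 3: "ab" => no
  Position 4: "bb" => no
  Position 5: "bb" => no
  Position 6: "bb" => no
  Position 7: "bb" => no
  Position 8: "bc" => no
  Position 9: "cc" => MATCH
Total occurrences: 1

1


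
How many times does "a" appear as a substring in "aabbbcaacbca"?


Searching for "a" in "aabbbcaacbca"
Scanning each position:
  Position 0: "a" => MATCH
  Position 1: "a" => MATCH
  Position 2: "b" => no
  Position 3: "b" => no
  Position 4: "b" => no
  Position 5: "c" => no
  Position 6: "a" => MATCH
  Position 7: "a" => MATCH
  Position 8: "c" => no
  Position 9: "b" => no
  Position 10: "c" => no
  Position 11: "a" => MATCH
Total occurrences: 5

5


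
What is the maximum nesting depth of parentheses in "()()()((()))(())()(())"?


Input: "()()()((()))(())()(())"
Tracking depth:
  Position 0 '(': depth becomes 1
  Position 1 ')': depth becomes 0
  Position 2 '(': depth becomes 1
  Position 3 ')': depth becomes 0
  Position 4 '(': depth becomes 1
  Position 5 ')': depth becomes 0
  Position 6 '(': depth becomes 1
  Position 7 '(': depth becomes 2
  Position 8 '(': depth becomes 3
  Position 9 ')': depth becomes 2
  Position 10 ')': depth becomes 1
  Position 11 ')': depth becomes 0
  Position 12 '(': depth becomes 1
  Position 13 '(': depth becomes 2
  Position 14 ')': depth becomes 1
  Position 15 ')': depth becomes 0
  Position 16 '(': depth becomes 1
  Position 17 ')': depth becomes 0
  Position 18 '(': depth becomes 1
  Position 19 '(': depth becomes 2
  Position 20 ')': depth becomes 1
  Position 21 ')': depth becomes 0
Maximum depth reached: 3

3


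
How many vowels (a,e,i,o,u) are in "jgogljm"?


Input: jgogljm
Checking each character:
  'j' at position 0: consonant
  'g' at position 1: consonant
  'o' at position 2: vowel (running total: 1)
  'g' at position 3: consonant
  'l' at position 4: consonant
  'j' at position 5: consonant
  'm' at position 6: consonant
Total vowels: 1

1


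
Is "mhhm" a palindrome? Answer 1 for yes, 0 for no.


Input: mhhm
Reversed: mhhm
  Compare pos 0 ('m') with pos 3 ('m'): match
  Compare pos 1 ('h') with pos 2 ('h'): match
Result: palindrome

1


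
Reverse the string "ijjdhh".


Input: ijjdhh
Reading characters right to left:
  Position 5: 'h'
  Position 4: 'h'
  Position 3: 'd'
  Position 2: 'j'
  Position 1: 'j'
  Position 0: 'i'
Reversed: hhdjji

hhdjji


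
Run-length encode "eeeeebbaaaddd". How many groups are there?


Input: eeeeebbaaaddd
Scanning for consecutive runs:
  Group 1: 'e' x 5 (positions 0-4)
  Group 2: 'b' x 2 (positions 5-6)
  Group 3: 'a' x 3 (positions 7-9)
  Group 4: 'd' x 3 (positions 10-12)
Total groups: 4

4


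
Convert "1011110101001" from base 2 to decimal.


Input: "1011110101001" in base 2
Positional expansion:
  Digit '1' (value 1) x 2^12 = 4096
  Digit '0' (value 0) x 2^11 = 0
  Digit '1' (value 1) x 2^10 = 1024
  Digit '1' (value 1) x 2^9 = 512
  Digit '1' (value 1) x 2^8 = 256
  Digit '1' (value 1) x 2^7 = 128
  Digit '0' (value 0) x 2^6 = 0
  Digit '1' (value 1) x 2^5 = 32
  Digit '0' (value 0) x 2^4 = 0
  Digit '1' (value 1) x 2^3 = 8
  Digit '0' (value 0) x 2^2 = 0
  Digit '0' (value 0) x 2^1 = 0
  Digit '1' (value 1) x 2^0 = 1
Sum = 6057

6057


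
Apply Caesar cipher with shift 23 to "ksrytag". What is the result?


Caesar cipher: shift "ksrytag" by 23
  'k' (pos 10) + 23 = pos 7 = 'h'
  's' (pos 18) + 23 = pos 15 = 'p'
  'r' (pos 17) + 23 = pos 14 = 'o'
  'y' (pos 24) + 23 = pos 21 = 'v'
  't' (pos 19) + 23 = pos 16 = 'q'
  'a' (pos 0) + 23 = pos 23 = 'x'
  'g' (pos 6) + 23 = pos 3 = 'd'
Result: hpovqxd

hpovqxd


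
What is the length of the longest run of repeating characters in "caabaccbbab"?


Input: "caabaccbbab"
Scanning for longest run:
  Position 1 ('a'): new char, reset run to 1
  Position 2 ('a'): continues run of 'a', length=2
  Position 3 ('b'): new char, reset run to 1
  Position 4 ('a'): new char, reset run to 1
  Position 5 ('c'): new char, reset run to 1
  Position 6 ('c'): continues run of 'c', length=2
  Position 7 ('b'): new char, reset run to 1
  Position 8 ('b'): continues run of 'b', length=2
  Position 9 ('a'): new char, reset run to 1
  Position 10 ('b'): new char, reset run to 1
Longest run: 'a' with length 2

2


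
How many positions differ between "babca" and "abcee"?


Comparing "babca" and "abcee" position by position:
  Position 0: 'b' vs 'a' => DIFFER
  Position 1: 'a' vs 'b' => DIFFER
  Position 2: 'b' vs 'c' => DIFFER
  Position 3: 'c' vs 'e' => DIFFER
  Position 4: 'a' vs 'e' => DIFFER
Positions that differ: 5

5


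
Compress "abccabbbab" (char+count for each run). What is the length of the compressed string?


Input: abccabbbab
Runs:
  'a' x 1 => "a1"
  'b' x 1 => "b1"
  'c' x 2 => "c2"
  'a' x 1 => "a1"
  'b' x 3 => "b3"
  'a' x 1 => "a1"
  'b' x 1 => "b1"
Compressed: "a1b1c2a1b3a1b1"
Compressed length: 14

14


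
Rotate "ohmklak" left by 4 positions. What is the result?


Input: "ohmklak", rotate left by 4
First 4 characters: "ohmk"
Remaining characters: "lak"
Concatenate remaining + first: "lak" + "ohmk" = "lakohmk"

lakohmk


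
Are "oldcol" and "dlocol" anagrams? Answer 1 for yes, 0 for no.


Strings: "oldcol", "dlocol"
Sorted first:  cdlloo
Sorted second: cdlloo
Sorted forms match => anagrams

1
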